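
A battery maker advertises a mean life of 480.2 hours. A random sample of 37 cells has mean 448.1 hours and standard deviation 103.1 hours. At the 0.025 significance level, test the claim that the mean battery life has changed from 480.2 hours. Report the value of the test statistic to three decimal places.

H0: μ = 480.2; H1: μ ≠ 480.2 (one-sample t-test, two-sided).
t = (x̄ − μ₀)/(s/√n) = (448.1 − 480.2)/(103.1/√37) = -1.894
df = n − 1 = 36
Two-sided p-value ≈ 0.066
Since p ≈ 0.066 > α = 0.025, fail to reject H0; the evidence is not statistically significant.

-1.894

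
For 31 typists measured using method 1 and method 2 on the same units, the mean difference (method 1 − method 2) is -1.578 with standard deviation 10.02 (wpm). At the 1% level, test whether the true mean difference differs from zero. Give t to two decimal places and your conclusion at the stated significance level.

t = -0.88; fail to reject H0

H0: μ_d = 0; H1: μ_d ≠ 0 (paired t-test on the differences, two-sided).
t = d̄/(s_d/√n) = -1.578/(10.02/√31) = -0.88
df = n − 1 = 30
Two-sided p-value ≈ 0.388
Since p ≈ 0.388 > α = 0.01, fail to reject H0; the evidence is not statistically significant.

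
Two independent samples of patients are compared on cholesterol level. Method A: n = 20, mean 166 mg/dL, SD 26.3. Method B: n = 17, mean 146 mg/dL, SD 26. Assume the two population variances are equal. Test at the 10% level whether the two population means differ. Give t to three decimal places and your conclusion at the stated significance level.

t = 2.317; reject H0

Let group 1 = method A, group 2 = method B. H0: μ_1 = μ_2; H1: μ_1 ≠ μ_2 (two-sample pooled-variance t-test, two-sided).
s_p² = [(20−1)·26.3² + (17−1)·26²]/(20+17−2) = 684.517
t = (166 − 146)/√[684.517·(1/20 + 1/17)] = 2.317
df = n₁ + n₂ − 2 = 35
Two-sided p-value ≈ 0.026
Since p ≈ 0.026 < α = 0.1, reject H0; the evidence is statistically significant.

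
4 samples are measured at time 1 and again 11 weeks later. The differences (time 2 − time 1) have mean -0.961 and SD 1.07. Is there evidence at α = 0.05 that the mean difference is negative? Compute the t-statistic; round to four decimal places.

-1.7963

H0: μ_d = 0; H1: μ_d < 0 (paired t-test on the differences, left-tailed).
t = d̄/(s_d/√n) = -0.961/(1.07/√4) = -1.7963
df = n − 1 = 3
p-value = P(T ≤ -1.7963) ≈ 0.085
Since p ≈ 0.085 > α = 0.05, fail to reject H0; the evidence is not statistically significant.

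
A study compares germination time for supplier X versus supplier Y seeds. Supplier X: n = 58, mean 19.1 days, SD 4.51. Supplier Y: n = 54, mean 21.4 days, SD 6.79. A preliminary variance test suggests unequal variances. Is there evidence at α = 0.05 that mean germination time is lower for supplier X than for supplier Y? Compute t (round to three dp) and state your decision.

t = -2.096; reject H0

Let group 1 = supplier X, group 2 = supplier Y. H0: μ_1 = μ_2; H1: μ_1 < μ_2 (Welch's two-sample t-test, left-tailed).
t = (x̄_1 − x̄_2)/√(s_1²/n_1 + s_2²/n_2) = (19.1 − 21.4)/√(4.51²/58 + 6.79²/54) = -2.096
Welch–Satterthwaite df ≈ 91.18
p-value = P(T ≤ -2.096) ≈ 0.019
Since p ≈ 0.019 < α = 0.05, reject H0; the data support H1.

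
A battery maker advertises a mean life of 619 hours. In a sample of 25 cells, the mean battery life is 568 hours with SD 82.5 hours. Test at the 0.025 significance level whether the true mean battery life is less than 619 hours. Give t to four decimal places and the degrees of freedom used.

t = -3.0909, df = 24

H0: μ = 619; H1: μ < 619 (one-sample t-test, left-tailed).
t = (x̄ − μ₀)/(s/√n) = (568 − 619)/(82.5/√25) = -3.0909
df = n − 1 = 24
p-value = P(T ≤ -3.0909) ≈ 0.002
Since p ≈ 0.002 < α = 0.025, reject H0; the evidence is statistically significant.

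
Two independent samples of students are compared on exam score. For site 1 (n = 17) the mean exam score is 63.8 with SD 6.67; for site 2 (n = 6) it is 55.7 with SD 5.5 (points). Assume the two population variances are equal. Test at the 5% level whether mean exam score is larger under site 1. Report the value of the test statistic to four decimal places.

2.6608

Let group 1 = site 1, group 2 = site 2. H0: μ_1 = μ_2; H1: μ_1 > μ_2 (two-sample pooled-variance t-test, right-tailed).
s_p² = [(17−1)·6.67² + (6−1)·5.5²]/(17+6−2) = 41.0987
t = (63.8 − 55.7)/√[41.0987·(1/17 + 1/6)] = 2.6608
df = n₁ + n₂ − 2 = 21
p-value = P(T ≥ 2.6608) ≈ 0.0073
Since p ≈ 0.0073 < α = 0.05, reject H0; the evidence is statistically significant.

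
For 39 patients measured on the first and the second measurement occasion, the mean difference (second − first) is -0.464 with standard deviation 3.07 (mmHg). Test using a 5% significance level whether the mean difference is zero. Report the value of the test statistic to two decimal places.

H0: μ_d = 0; H1: μ_d ≠ 0 (paired t-test on the differences, two-sided).
t = d̄/(s_d/√n) = -0.464/(3.07/√39) = -0.94
df = n − 1 = 38
Two-sided p-value ≈ 0.3512
Since p ≈ 0.3512 > α = 0.05, fail to reject H0; the data do not provide sufficient evidence against H0.

-0.94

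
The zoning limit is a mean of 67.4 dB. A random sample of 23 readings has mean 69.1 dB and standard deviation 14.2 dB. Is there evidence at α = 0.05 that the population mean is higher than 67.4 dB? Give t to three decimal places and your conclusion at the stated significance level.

H0: μ = 67.4; H1: μ > 67.4 (one-sample t-test, right-tailed).
t = (x̄ − μ₀)/(s/√n) = (69.1 − 67.4)/(14.2/√23) = 0.574
df = n − 1 = 22
p-value = P(T ≥ 0.574) ≈ 0.2858
Since p ≈ 0.2858 > α = 0.05, fail to reject H0; the evidence is not statistically significant.

t = 0.574; fail to reject H0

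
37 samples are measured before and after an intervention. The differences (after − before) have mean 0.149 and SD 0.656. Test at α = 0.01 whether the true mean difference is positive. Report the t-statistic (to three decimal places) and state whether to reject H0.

t = 1.382; fail to reject H0

H0: μ_d = 0; H1: μ_d > 0 (paired t-test on the differences, right-tailed).
t = d̄/(s_d/√n) = 0.149/(0.656/√37) = 1.382
df = n − 1 = 36
p-value = P(T ≥ 1.382) ≈ 0.0878
Since p ≈ 0.0878 > α = 0.01, fail to reject H0; the evidence is not statistically significant.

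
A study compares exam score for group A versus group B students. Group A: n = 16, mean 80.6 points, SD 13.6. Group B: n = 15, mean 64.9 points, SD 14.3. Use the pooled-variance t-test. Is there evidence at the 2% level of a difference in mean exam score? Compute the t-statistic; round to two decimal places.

Let group 1 = group A, group 2 = group B. H0: μ_1 = μ_2; H1: μ_1 ≠ μ_2 (two-sample pooled-variance t-test, two-sided).
s_p² = [(16−1)·13.6² + (15−1)·14.3²]/(16+15−2) = 194.388
t = (80.6 − 64.9)/√[194.388·(1/16 + 1/15)] = 3.13
df = n₁ + n₂ − 2 = 29
Two-sided p-value ≈ 0.0039
Since p ≈ 0.0039 < α = 0.02, reject H0; the data support H1.

3.13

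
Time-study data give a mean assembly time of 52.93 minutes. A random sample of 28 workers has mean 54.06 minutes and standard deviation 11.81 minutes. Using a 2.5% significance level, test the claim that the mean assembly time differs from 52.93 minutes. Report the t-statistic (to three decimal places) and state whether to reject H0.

H0: μ = 52.93; H1: μ ≠ 52.93 (one-sample t-test, two-sided).
t = (x̄ − μ₀)/(s/√n) = (54.06 − 52.93)/(11.81/√28) = 0.506
df = n − 1 = 27
Two-sided p-value ≈ 0.6168
Since p ≈ 0.6168 > α = 0.025, fail to reject H0; the evidence is not statistically significant.

t = 0.506; fail to reject H0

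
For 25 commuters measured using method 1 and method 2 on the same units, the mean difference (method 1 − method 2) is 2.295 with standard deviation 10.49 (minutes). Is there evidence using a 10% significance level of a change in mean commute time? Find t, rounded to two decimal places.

H0: μ_d = 0; H1: μ_d ≠ 0 (paired t-test on the differences, two-sided).
t = d̄/(s_d/√n) = 2.295/(10.49/√25) = 1.09
df = n − 1 = 24
Two-sided p-value ≈ 0.2849
Since p ≈ 0.2849 > α = 0.1, fail to reject H0; the evidence is not statistically significant.

1.09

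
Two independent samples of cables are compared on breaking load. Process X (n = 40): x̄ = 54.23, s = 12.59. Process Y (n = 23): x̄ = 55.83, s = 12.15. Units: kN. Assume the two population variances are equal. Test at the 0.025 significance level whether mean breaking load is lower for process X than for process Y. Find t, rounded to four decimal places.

Let group 1 = process X, group 2 = process Y. H0: μ_1 = μ_2; H1: μ_1 < μ_2 (two-sample pooled-variance t-test, left-tailed).
s_p² = [(40−1)·12.59² + (23−1)·12.15²]/(40+23−2) = 154.582
t = (54.23 − 55.83)/√[154.582·(1/40 + 1/23)] = -0.4918
df = n₁ + n₂ − 2 = 61
p-value = P(T ≤ -0.4918) ≈ 0.3123
Since p ≈ 0.3123 > α = 0.025, fail to reject H0; the evidence is not statistically significant.

-0.4918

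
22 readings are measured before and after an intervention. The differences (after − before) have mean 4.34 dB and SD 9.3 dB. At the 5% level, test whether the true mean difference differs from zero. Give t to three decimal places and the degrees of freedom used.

t = 2.189, df = 21

H0: μ_d = 0; H1: μ_d ≠ 0 (paired t-test on the differences, two-sided).
t = d̄/(s_d/√n) = 4.34/(9.3/√22) = 2.189
df = n − 1 = 21
Two-sided p-value ≈ 0.040
Since p ≈ 0.040 < α = 0.05, reject H0; the evidence is statistically significant.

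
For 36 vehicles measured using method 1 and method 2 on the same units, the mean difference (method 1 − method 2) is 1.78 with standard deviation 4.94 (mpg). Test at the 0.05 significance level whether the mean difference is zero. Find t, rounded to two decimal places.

2.16

H0: μ_d = 0; H1: μ_d ≠ 0 (paired t-test on the differences, two-sided).
t = d̄/(s_d/√n) = 1.78/(4.94/√36) = 2.16
df = n − 1 = 35
Two-sided p-value ≈ 0.038
Since p ≈ 0.038 < α = 0.05, reject H0; the data support H1.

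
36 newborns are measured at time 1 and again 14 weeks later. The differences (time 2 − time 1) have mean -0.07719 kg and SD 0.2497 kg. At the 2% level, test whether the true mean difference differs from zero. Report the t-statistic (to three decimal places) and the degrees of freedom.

H0: μ_d = 0; H1: μ_d ≠ 0 (paired t-test on the differences, two-sided).
t = d̄/(s_d/√n) = -0.07719/(0.2497/√36) = -1.855
df = n − 1 = 35
Two-sided p-value ≈ 0.072
Since p ≈ 0.072 > α = 0.02, fail to reject H0; the evidence is not statistically significant.

t = -1.855, df = 35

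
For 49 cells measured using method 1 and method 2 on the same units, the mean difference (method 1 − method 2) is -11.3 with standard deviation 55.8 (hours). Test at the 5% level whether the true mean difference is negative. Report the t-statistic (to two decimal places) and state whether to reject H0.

H0: μ_d = 0; H1: μ_d < 0 (paired t-test on the differences, left-tailed).
t = d̄/(s_d/√n) = -11.3/(55.8/√49) = -1.42
df = n − 1 = 48
p-value = P(T ≤ -1.42) ≈ 0.081
Since p ≈ 0.081 > α = 0.05, fail to reject H0; the evidence is not statistically significant.

t = -1.42; fail to reject H0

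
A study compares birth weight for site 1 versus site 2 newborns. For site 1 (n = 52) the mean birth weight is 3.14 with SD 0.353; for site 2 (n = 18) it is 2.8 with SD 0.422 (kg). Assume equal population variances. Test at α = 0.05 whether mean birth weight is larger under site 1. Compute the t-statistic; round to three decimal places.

3.347

Let group 1 = site 1, group 2 = site 2. H0: μ_1 = μ_2; H1: μ_1 > μ_2 (two-sample pooled-variance t-test, right-tailed).
s_p² = [(52−1)·0.353² + (18−1)·0.422²]/(52+18−2) = 0.137978
t = (3.14 − 2.8)/√[0.137978·(1/52 + 1/18)] = 3.347
df = n₁ + n₂ − 2 = 68
p-value = P(T ≥ 3.347) ≈ 0.001
Since p ≈ 0.001 < α = 0.05, reject H0; the evidence is statistically significant.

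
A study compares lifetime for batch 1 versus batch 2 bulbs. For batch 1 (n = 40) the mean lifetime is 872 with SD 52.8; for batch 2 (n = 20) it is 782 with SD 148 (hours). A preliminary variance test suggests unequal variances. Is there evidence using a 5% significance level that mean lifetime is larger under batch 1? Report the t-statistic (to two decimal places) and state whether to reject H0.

t = 2.64; reject H0

Let group 1 = batch 1, group 2 = batch 2. H0: μ_1 = μ_2; H1: μ_1 > μ_2 (Welch's two-sample t-test, right-tailed).
t = (x̄_1 − x̄_2)/√(s_1²/n_1 + s_2²/n_2) = (872 − 782)/√(52.8²/40 + 148²/20) = 2.64
Welch–Satterthwaite df ≈ 21.45
p-value = P(T ≥ 2.64) ≈ 0.008
Since p ≈ 0.008 < α = 0.05, reject H0; the data support H1.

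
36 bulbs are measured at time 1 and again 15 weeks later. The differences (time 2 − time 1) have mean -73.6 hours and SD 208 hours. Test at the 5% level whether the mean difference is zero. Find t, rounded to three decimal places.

H0: μ_d = 0; H1: μ_d ≠ 0 (paired t-test on the differences, two-sided).
t = d̄/(s_d/√n) = -73.6/(208/√36) = -2.123
df = n − 1 = 35
Two-sided p-value ≈ 0.041
Since p ≈ 0.041 < α = 0.05, reject H0; the evidence is statistically significant.

-2.123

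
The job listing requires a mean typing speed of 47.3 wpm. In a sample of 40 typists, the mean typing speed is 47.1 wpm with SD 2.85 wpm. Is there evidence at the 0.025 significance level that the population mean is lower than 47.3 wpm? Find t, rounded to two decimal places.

-0.44

H0: μ = 47.3; H1: μ < 47.3 (one-sample t-test, left-tailed).
t = (x̄ − μ₀)/(s/√n) = (47.1 − 47.3)/(2.85/√40) = -0.44
df = n − 1 = 39
p-value = P(T ≤ -0.44) ≈ 0.330
Since p ≈ 0.330 > α = 0.025, fail to reject H0; the evidence is not statistically significant.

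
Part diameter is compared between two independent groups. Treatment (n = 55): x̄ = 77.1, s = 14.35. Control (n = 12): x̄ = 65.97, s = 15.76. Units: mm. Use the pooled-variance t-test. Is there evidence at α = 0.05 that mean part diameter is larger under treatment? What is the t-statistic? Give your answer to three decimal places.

Let group 1 = treatment, group 2 = control. H0: μ_1 = μ_2; H1: μ_1 > μ_2 (two-sample pooled-variance t-test, right-tailed).
s_p² = [(55−1)·14.35² + (12−1)·15.76²]/(55+12−2) = 213.107
t = (77.1 − 65.97)/√[213.107·(1/55 + 1/12)] = 2.393
df = n₁ + n₂ − 2 = 65
p-value = P(T ≥ 2.393) ≈ 0.010
Since p ≈ 0.010 < α = 0.05, reject H0; the data support H1.

2.393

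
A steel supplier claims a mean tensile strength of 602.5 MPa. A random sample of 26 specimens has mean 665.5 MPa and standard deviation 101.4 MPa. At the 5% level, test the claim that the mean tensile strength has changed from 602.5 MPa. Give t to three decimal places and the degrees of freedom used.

H0: μ = 602.5; H1: μ ≠ 602.5 (one-sample t-test, two-sided).
t = (x̄ − μ₀)/(s/√n) = (665.5 − 602.5)/(101.4/√26) = 3.168
df = n − 1 = 25
Two-sided p-value ≈ 0.004
Since p ≈ 0.004 < α = 0.05, reject H0; the data support H1.

t = 3.168, df = 25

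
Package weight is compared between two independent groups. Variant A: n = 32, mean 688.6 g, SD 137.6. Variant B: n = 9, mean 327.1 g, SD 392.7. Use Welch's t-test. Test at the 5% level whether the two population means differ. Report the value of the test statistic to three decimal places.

Let group 1 = variant A, group 2 = variant B. H0: μ_1 = μ_2; H1: μ_1 ≠ μ_2 (Welch's two-sample t-test, two-sided).
t = (x̄_1 − x̄_2)/√(s_1²/n_1 + s_2²/n_2) = (688.6 − 327.1)/√(137.6²/32 + 392.7²/9) = 2.715
Welch–Satterthwaite df ≈ 8.56
Two-sided p-value ≈ 0.025
Since p ≈ 0.025 < α = 0.05, reject H0; the data support H1.

2.715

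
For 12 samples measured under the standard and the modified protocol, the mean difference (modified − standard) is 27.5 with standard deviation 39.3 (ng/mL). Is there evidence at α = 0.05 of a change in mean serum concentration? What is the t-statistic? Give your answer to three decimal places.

H0: μ_d = 0; H1: μ_d ≠ 0 (paired t-test on the differences, two-sided).
t = d̄/(s_d/√n) = 27.5/(39.3/√12) = 2.424
df = n − 1 = 11
Two-sided p-value ≈ 0.0338
Since p ≈ 0.0338 < α = 0.05, reject H0; the data support H1.

2.424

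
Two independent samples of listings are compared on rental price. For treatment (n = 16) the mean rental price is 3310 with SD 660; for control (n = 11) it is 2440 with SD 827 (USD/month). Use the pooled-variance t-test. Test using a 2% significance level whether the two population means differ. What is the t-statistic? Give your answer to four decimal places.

3.0370

Let group 1 = treatment, group 2 = control. H0: μ_1 = μ_2; H1: μ_1 ≠ μ_2 (two-sample pooled-variance t-test, two-sided).
s_p² = [(16−1)·660² + (11−1)·827²]/(16+11−2) = 534932
t = (3310 − 2440)/√[534932·(1/16 + 1/11)] = 3.0370
df = n₁ + n₂ − 2 = 25
Two-sided p-value ≈ 0.0055
Since p ≈ 0.0055 < α = 0.02, reject H0; the data support H1.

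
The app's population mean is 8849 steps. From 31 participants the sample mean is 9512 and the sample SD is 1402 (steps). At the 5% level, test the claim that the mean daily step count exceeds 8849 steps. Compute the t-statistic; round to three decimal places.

H0: μ = 8849; H1: μ > 8849 (one-sample t-test, right-tailed).
t = (x̄ − μ₀)/(s/√n) = (9512 − 8849)/(1402/√31) = 2.633
df = n − 1 = 30
p-value = P(T ≥ 2.633) ≈ 0.0066
Since p ≈ 0.0066 < α = 0.05, reject H0; the evidence is statistically significant.

2.633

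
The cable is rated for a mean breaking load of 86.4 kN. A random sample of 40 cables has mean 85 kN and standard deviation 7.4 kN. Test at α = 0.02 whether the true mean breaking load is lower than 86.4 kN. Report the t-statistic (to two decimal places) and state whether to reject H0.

t = -1.20; fail to reject H0

H0: μ = 86.4; H1: μ < 86.4 (one-sample t-test, left-tailed).
t = (x̄ − μ₀)/(s/√n) = (85 − 86.4)/(7.4/√40) = -1.20
df = n − 1 = 39
p-value = P(T ≤ -1.20) ≈ 0.1194
Since p ≈ 0.1194 > α = 0.02, fail to reject H0; the data do not provide sufficient evidence against H0.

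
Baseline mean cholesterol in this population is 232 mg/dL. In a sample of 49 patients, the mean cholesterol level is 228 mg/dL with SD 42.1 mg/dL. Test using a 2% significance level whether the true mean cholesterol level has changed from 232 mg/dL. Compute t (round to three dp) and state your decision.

t = -0.665; fail to reject H0

H0: μ = 232; H1: μ ≠ 232 (one-sample t-test, two-sided).
t = (x̄ − μ₀)/(s/√n) = (228 − 232)/(42.1/√49) = -0.665
df = n − 1 = 48
Two-sided p-value ≈ 0.509
Since p ≈ 0.509 > α = 0.02, fail to reject H0; the evidence is not statistically significant.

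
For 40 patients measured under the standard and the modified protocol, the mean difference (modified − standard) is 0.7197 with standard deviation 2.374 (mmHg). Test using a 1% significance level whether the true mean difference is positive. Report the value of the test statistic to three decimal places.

H0: μ_d = 0; H1: μ_d > 0 (paired t-test on the differences, right-tailed).
t = d̄/(s_d/√n) = 0.7197/(2.374/√40) = 1.917
df = n − 1 = 39
p-value = P(T ≥ 1.917) ≈ 0.0313
Since p ≈ 0.0313 > α = 0.01, fail to reject H0; the evidence is not statistically significant.

1.917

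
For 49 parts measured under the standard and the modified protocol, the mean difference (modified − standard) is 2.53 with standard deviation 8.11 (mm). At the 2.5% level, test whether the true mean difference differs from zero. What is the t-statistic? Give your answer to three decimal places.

H0: μ_d = 0; H1: μ_d ≠ 0 (paired t-test on the differences, two-sided).
t = d̄/(s_d/√n) = 2.53/(8.11/√49) = 2.184
df = n − 1 = 48
Two-sided p-value ≈ 0.034
Since p ≈ 0.034 > α = 0.025, fail to reject H0; the data do not provide sufficient evidence against H0.

2.184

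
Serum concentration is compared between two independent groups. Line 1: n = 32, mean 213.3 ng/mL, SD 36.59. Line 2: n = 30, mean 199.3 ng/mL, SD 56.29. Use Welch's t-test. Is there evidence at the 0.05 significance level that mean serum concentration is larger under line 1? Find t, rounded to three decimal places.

Let group 1 = line 1, group 2 = line 2. H0: μ_1 = μ_2; H1: μ_1 > μ_2 (Welch's two-sample t-test, right-tailed).
t = (x̄_1 − x̄_2)/√(s_1²/n_1 + s_2²/n_2) = (213.3 − 199.3)/√(36.59²/32 + 56.29²/30) = 1.153
Welch–Satterthwaite df ≈ 49.29
p-value = P(T ≥ 1.153) ≈ 0.127
Since p ≈ 0.127 > α = 0.05, fail to reject H0; the evidence is not statistically significant.

1.153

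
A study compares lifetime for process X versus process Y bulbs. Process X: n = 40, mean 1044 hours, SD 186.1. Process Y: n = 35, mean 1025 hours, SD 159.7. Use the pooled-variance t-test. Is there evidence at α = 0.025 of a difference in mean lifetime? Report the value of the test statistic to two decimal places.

0.47

Let group 1 = process X, group 2 = process Y. H0: μ_1 = μ_2; H1: μ_1 ≠ μ_2 (two-sample pooled-variance t-test, two-sided).
s_p² = [(40−1)·186.1² + (35−1)·159.7²]/(40+35−2) = 30381.3
t = (1044 − 1025)/√[30381.3·(1/40 + 1/35)] = 0.47
df = n₁ + n₂ − 2 = 73
Two-sided p-value ≈ 0.639
Since p ≈ 0.639 > α = 0.025, fail to reject H0; the evidence is not statistically significant.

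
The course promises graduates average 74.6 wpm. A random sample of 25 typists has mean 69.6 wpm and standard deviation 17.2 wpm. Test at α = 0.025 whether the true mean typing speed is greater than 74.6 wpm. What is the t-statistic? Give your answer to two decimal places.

H0: μ = 74.6; H1: μ > 74.6 (one-sample t-test, right-tailed).
t = (x̄ − μ₀)/(s/√n) = (69.6 − 74.6)/(17.2/√25) = -1.45
df = n − 1 = 24
p-value = P(T ≥ -1.45) ≈ 0.920
Since p ≈ 0.920 > α = 0.025, fail to reject H0; the data do not provide sufficient evidence against H0.

-1.45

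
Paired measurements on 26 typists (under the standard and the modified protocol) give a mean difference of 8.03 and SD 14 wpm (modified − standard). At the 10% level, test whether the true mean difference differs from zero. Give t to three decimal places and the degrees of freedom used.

t = 2.925, df = 25

H0: μ_d = 0; H1: μ_d ≠ 0 (paired t-test on the differences, two-sided).
t = d̄/(s_d/√n) = 8.03/(14/√26) = 2.925
df = n − 1 = 25
Two-sided p-value ≈ 0.007
Since p ≈ 0.007 < α = 0.1, reject H0; the data support H1.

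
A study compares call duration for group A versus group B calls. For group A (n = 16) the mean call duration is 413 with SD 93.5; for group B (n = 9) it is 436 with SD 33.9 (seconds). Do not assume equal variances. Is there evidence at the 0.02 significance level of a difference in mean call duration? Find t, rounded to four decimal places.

-0.8859

Let group 1 = group A, group 2 = group B. H0: μ_1 = μ_2; H1: μ_1 ≠ μ_2 (Welch's two-sample t-test, two-sided).
t = (x̄_1 − x̄_2)/√(s_1²/n_1 + s_2²/n_2) = (413 − 436)/√(93.5²/16 + 33.9²/9) = -0.8859
Welch–Satterthwaite df ≈ 20.71
Two-sided p-value ≈ 0.3859
Since p ≈ 0.3859 > α = 0.02, fail to reject H0; the data do not provide sufficient evidence against H0.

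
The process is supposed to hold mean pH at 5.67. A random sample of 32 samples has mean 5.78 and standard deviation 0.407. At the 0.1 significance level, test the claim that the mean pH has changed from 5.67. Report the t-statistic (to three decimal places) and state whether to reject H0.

H0: μ = 5.67; H1: μ ≠ 5.67 (one-sample t-test, two-sided).
t = (x̄ − μ₀)/(s/√n) = (5.78 − 5.67)/(0.407/√32) = 1.529
df = n − 1 = 31
Two-sided p-value ≈ 0.136
Since p ≈ 0.136 > α = 0.1, fail to reject H0; the evidence is not statistically significant.

t = 1.529; fail to reject H0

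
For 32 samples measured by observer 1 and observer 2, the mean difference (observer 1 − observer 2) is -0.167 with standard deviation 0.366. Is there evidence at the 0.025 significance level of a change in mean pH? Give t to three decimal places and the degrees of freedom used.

t = -2.581, df = 31

H0: μ_d = 0; H1: μ_d ≠ 0 (paired t-test on the differences, two-sided).
t = d̄/(s_d/√n) = -0.167/(0.366/√32) = -2.581
df = n − 1 = 31
Two-sided p-value ≈ 0.0148
Since p ≈ 0.0148 < α = 0.025, reject H0; the data support H1.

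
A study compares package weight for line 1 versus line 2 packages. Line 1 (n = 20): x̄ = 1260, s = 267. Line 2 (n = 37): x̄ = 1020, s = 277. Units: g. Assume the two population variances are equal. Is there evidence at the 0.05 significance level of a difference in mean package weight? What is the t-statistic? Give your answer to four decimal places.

3.1608

Let group 1 = line 1, group 2 = line 2. H0: μ_1 = μ_2; H1: μ_1 ≠ μ_2 (two-sample pooled-variance t-test, two-sided).
s_p² = [(20−1)·267² + (37−1)·277²]/(20+37−2) = 74849.7
t = (1260 − 1020)/√[74849.7·(1/20 + 1/37)] = 3.1608
df = n₁ + n₂ − 2 = 55
Two-sided p-value ≈ 0.0026
Since p ≈ 0.0026 < α = 0.05, reject H0; the data support H1.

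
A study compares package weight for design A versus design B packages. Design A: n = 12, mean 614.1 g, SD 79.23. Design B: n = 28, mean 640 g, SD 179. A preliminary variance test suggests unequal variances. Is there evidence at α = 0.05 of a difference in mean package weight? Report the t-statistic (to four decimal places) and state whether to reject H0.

t = -0.6343; fail to reject H0

Let group 1 = design A, group 2 = design B. H0: μ_1 = μ_2; H1: μ_1 ≠ μ_2 (Welch's two-sample t-test, two-sided).
t = (x̄_1 − x̄_2)/√(s_1²/n_1 + s_2²/n_2) = (614.1 − 640)/√(79.23²/12 + 179²/28) = -0.6343
Welch–Satterthwaite df ≈ 37.89
Two-sided p-value ≈ 0.530
Since p ≈ 0.530 > α = 0.05, fail to reject H0; the evidence is not statistically significant.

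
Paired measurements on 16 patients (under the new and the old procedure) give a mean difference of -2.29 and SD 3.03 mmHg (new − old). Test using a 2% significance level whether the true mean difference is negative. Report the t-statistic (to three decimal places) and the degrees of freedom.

H0: μ_d = 0; H1: μ_d < 0 (paired t-test on the differences, left-tailed).
t = d̄/(s_d/√n) = -2.29/(3.03/√16) = -3.023
df = n − 1 = 15
p-value = P(T ≤ -3.023) ≈ 0.004
Since p ≈ 0.004 < α = 0.02, reject H0; the evidence is statistically significant.

t = -3.023, df = 15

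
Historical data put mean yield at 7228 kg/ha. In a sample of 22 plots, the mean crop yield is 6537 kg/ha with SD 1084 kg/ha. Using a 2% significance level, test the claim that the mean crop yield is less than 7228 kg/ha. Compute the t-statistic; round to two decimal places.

-2.99

H0: μ = 7228; H1: μ < 7228 (one-sample t-test, left-tailed).
t = (x̄ − μ₀)/(s/√n) = (6537 − 7228)/(1084/√22) = -2.99
df = n − 1 = 21
p-value = P(T ≤ -2.99) ≈ 0.003
Since p ≈ 0.003 < α = 0.02, reject H0; the data support H1.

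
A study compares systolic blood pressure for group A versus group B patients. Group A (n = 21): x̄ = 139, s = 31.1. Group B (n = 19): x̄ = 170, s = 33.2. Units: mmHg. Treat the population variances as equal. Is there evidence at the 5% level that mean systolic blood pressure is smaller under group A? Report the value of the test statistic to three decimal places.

Let group 1 = group A, group 2 = group B. H0: μ_1 = μ_2; H1: μ_1 < μ_2 (two-sample pooled-variance t-test, left-tailed).
s_p² = [(21−1)·31.1² + (19−1)·33.2²]/(21+19−2) = 1031.17
t = (139 − 170)/√[1031.17·(1/21 + 1/19)] = -3.049
df = n₁ + n₂ − 2 = 38
p-value = P(T ≤ -3.049) ≈ 0.0021
Since p ≈ 0.0021 < α = 0.05, reject H0; the data support H1.

-3.049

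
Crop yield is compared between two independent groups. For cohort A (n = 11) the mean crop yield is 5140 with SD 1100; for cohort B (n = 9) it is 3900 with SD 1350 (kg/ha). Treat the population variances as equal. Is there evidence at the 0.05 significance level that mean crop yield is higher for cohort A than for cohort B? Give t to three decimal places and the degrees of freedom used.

t = 2.266, df = 18

Let group 1 = cohort A, group 2 = cohort B. H0: μ_1 = μ_2; H1: μ_1 > μ_2 (two-sample pooled-variance t-test, right-tailed).
s_p² = [(11−1)·1100² + (9−1)·1350²]/(11+9−2) = 1482220
t = (5140 − 3900)/√[1482220·(1/11 + 1/9)] = 2.266
df = n₁ + n₂ − 2 = 18
p-value = P(T ≥ 2.266) ≈ 0.0180
Since p ≈ 0.0180 < α = 0.05, reject H0; the evidence is statistically significant.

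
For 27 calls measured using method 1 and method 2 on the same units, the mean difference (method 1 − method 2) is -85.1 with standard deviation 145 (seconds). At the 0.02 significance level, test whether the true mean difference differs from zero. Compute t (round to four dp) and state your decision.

t = -3.0496; reject H0

H0: μ_d = 0; H1: μ_d ≠ 0 (paired t-test on the differences, two-sided).
t = d̄/(s_d/√n) = -85.1/(145/√27) = -3.0496
df = n − 1 = 26
Two-sided p-value ≈ 0.005
Since p ≈ 0.005 < α = 0.02, reject H0; the data support H1.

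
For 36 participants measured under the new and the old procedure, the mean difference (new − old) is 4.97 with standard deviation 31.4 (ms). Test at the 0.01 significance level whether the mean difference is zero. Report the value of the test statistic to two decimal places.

0.95

H0: μ_d = 0; H1: μ_d ≠ 0 (paired t-test on the differences, two-sided).
t = d̄/(s_d/√n) = 4.97/(31.4/√36) = 0.95
df = n − 1 = 35
Two-sided p-value ≈ 0.349
Since p ≈ 0.349 > α = 0.01, fail to reject H0; the data do not provide sufficient evidence against H0.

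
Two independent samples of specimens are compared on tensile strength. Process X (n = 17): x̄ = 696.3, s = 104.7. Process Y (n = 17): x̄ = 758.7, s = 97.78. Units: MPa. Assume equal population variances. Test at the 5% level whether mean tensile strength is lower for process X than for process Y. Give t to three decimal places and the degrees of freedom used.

Let group 1 = process X, group 2 = process Y. H0: μ_1 = μ_2; H1: μ_1 < μ_2 (two-sample pooled-variance t-test, left-tailed).
s_p² = [(17−1)·104.7² + (17−1)·97.78²]/(17+17−2) = 10261.5
t = (696.3 − 758.7)/√[10261.5·(1/17 + 1/17)] = -1.796
df = n₁ + n₂ − 2 = 32
p-value = P(T ≤ -1.796) ≈ 0.0410
Since p ≈ 0.0410 < α = 0.05, reject H0; the data support H1.

t = -1.796, df = 32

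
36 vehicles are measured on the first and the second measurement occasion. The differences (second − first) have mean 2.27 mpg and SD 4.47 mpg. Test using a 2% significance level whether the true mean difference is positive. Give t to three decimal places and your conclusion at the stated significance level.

H0: μ_d = 0; H1: μ_d > 0 (paired t-test on the differences, right-tailed).
t = d̄/(s_d/√n) = 2.27/(4.47/√36) = 3.047
df = n − 1 = 35
p-value = P(T ≥ 3.047) ≈ 0.0022
Since p ≈ 0.0022 < α = 0.02, reject H0; the evidence is statistically significant.

t = 3.047; reject H0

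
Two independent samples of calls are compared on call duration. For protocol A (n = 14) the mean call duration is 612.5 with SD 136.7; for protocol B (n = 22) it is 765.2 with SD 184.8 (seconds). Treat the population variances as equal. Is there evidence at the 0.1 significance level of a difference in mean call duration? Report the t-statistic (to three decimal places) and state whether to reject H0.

t = -2.658; reject H0

Let group 1 = protocol A, group 2 = protocol B. H0: μ_1 = μ_2; H1: μ_1 ≠ μ_2 (two-sample pooled-variance t-test, two-sided).
s_p² = [(14−1)·136.7² + (22−1)·184.8²]/(14+22−2) = 28238.3
t = (612.5 − 765.2)/√[28238.3·(1/14 + 1/22)] = -2.658
df = n₁ + n₂ − 2 = 34
Two-sided p-value ≈ 0.012
Since p ≈ 0.012 < α = 0.1, reject H0; the evidence is statistically significant.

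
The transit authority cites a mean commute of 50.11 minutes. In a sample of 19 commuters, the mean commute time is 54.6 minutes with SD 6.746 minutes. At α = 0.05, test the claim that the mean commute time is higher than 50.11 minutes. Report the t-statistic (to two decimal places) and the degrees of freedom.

t = 2.90, df = 18

H0: μ = 50.11; H1: μ > 50.11 (one-sample t-test, right-tailed).
t = (x̄ − μ₀)/(s/√n) = (54.6 − 50.11)/(6.746/√19) = 2.90
df = n − 1 = 18
p-value = P(T ≥ 2.90) ≈ 0.005
Since p ≈ 0.005 < α = 0.05, reject H0; the data support H1.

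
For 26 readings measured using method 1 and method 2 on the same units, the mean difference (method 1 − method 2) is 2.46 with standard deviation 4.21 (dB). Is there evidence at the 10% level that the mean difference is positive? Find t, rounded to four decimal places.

H0: μ_d = 0; H1: μ_d > 0 (paired t-test on the differences, right-tailed).
t = d̄/(s_d/√n) = 2.46/(4.21/√26) = 2.9795
df = n − 1 = 25
p-value = P(T ≥ 2.9795) ≈ 0.003
Since p ≈ 0.003 < α = 0.1, reject H0; the data support H1.

2.9795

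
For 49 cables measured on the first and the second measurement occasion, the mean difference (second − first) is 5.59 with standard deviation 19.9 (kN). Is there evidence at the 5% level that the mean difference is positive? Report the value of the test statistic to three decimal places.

1.966

H0: μ_d = 0; H1: μ_d > 0 (paired t-test on the differences, right-tailed).
t = d̄/(s_d/√n) = 5.59/(19.9/√49) = 1.966
df = n − 1 = 48
p-value = P(T ≥ 1.966) ≈ 0.028
Since p ≈ 0.028 < α = 0.05, reject H0; the evidence is statistically significant.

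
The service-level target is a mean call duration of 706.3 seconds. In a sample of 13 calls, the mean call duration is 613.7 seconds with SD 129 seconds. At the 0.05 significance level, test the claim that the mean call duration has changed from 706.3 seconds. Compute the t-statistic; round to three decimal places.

H0: μ = 706.3; H1: μ ≠ 706.3 (one-sample t-test, two-sided).
t = (x̄ − μ₀)/(s/√n) = (613.7 − 706.3)/(129/√13) = -2.588
df = n − 1 = 12
Two-sided p-value ≈ 0.0237
Since p ≈ 0.0237 < α = 0.05, reject H0; the evidence is statistically significant.

-2.588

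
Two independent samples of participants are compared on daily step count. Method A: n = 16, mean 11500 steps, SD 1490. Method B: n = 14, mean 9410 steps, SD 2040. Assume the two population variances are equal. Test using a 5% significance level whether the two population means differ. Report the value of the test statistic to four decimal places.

3.2324

Let group 1 = method A, group 2 = method B. H0: μ_1 = μ_2; H1: μ_1 ≠ μ_2 (two-sample pooled-variance t-test, two-sided).
s_p² = [(16−1)·1490² + (14−1)·2040²]/(16+14−2) = 3121510
t = (11500 − 9410)/√[3121510·(1/16 + 1/14)] = 3.2324
df = n₁ + n₂ − 2 = 28
Two-sided p-value ≈ 0.003
Since p ≈ 0.003 < α = 0.05, reject H0; the evidence is statistically significant.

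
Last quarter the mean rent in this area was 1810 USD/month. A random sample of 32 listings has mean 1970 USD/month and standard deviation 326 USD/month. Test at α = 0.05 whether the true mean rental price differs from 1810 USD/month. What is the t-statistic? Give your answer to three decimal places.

2.776

H0: μ = 1810; H1: μ ≠ 1810 (one-sample t-test, two-sided).
t = (x̄ − μ₀)/(s/√n) = (1970 − 1810)/(326/√32) = 2.776
df = n − 1 = 31
Two-sided p-value ≈ 0.0092
Since p ≈ 0.0092 < α = 0.05, reject H0; the data support H1.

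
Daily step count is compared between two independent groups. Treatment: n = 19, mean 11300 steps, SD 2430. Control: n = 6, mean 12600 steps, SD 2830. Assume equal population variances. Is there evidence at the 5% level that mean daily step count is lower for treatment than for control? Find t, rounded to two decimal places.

Let group 1 = treatment, group 2 = control. H0: μ_1 = μ_2; H1: μ_1 < μ_2 (two-sample pooled-variance t-test, left-tailed).
s_p² = [(19−1)·2430² + (6−1)·2830²]/(19+6−2) = 6362290
t = (11300 − 12600)/√[6362290·(1/19 + 1/6)] = -1.10
df = n₁ + n₂ − 2 = 23
p-value = P(T ≤ -1.10) ≈ 0.1412
Since p ≈ 0.1412 > α = 0.05, fail to reject H0; the data do not provide sufficient evidence against H0.

-1.10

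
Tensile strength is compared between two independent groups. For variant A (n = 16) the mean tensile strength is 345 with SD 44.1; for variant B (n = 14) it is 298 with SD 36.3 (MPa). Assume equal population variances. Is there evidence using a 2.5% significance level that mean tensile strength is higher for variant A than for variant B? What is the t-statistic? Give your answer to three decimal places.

3.158

Let group 1 = variant A, group 2 = variant B. H0: μ_1 = μ_2; H1: μ_1 > μ_2 (two-sample pooled-variance t-test, right-tailed).
s_p² = [(16−1)·44.1² + (14−1)·36.3²]/(16+14−2) = 1653.65
t = (345 − 298)/√[1653.65·(1/16 + 1/14)] = 3.158
df = n₁ + n₂ − 2 = 28
p-value = P(T ≥ 3.158) ≈ 0.0019
Since p ≈ 0.0019 < α = 0.025, reject H0; the evidence is statistically significant.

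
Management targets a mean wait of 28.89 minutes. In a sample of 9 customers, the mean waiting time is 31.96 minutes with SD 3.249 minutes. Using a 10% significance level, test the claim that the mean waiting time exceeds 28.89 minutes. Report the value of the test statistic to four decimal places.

H0: μ = 28.89; H1: μ > 28.89 (one-sample t-test, right-tailed).
t = (x̄ − μ₀)/(s/√n) = (31.96 − 28.89)/(3.249/√9) = 2.8347
df = n − 1 = 8
p-value = P(T ≥ 2.8347) ≈ 0.0110
Since p ≈ 0.0110 < α = 0.1, reject H0; the evidence is statistically significant.

2.8347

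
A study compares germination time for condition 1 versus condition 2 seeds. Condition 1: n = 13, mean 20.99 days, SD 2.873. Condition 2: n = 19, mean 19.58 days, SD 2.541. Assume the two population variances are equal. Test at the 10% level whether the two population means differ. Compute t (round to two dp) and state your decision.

t = 1.46; fail to reject H0

Let group 1 = condition 1, group 2 = condition 2. H0: μ_1 = μ_2; H1: μ_1 ≠ μ_2 (two-sample pooled-variance t-test, two-sided).
s_p² = [(13−1)·2.873² + (19−1)·2.541²]/(13+19−2) = 7.17566
t = (20.99 − 19.58)/√[7.17566·(1/13 + 1/19)] = 1.46
df = n₁ + n₂ − 2 = 30
Two-sided p-value ≈ 0.1540
Since p ≈ 0.1540 > α = 0.1, fail to reject H0; the data do not provide sufficient evidence against H0.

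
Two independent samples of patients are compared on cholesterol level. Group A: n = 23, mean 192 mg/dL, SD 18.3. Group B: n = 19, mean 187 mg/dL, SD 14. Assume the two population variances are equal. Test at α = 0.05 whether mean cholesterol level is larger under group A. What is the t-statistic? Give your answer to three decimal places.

Let group 1 = group A, group 2 = group B. H0: μ_1 = μ_2; H1: μ_1 > μ_2 (two-sample pooled-variance t-test, right-tailed).
s_p² = [(23−1)·18.3² + (19−1)·14²]/(23+19−2) = 272.39
t = (192 − 187)/√[272.39·(1/23 + 1/19)] = 0.977
df = n₁ + n₂ − 2 = 40
p-value = P(T ≥ 0.977) ≈ 0.1672
Since p ≈ 0.1672 > α = 0.05, fail to reject H0; the data do not provide sufficient evidence against H0.

0.977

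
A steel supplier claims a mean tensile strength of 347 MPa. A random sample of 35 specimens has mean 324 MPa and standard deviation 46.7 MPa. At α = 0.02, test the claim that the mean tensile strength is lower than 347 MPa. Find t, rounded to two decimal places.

-2.91

H0: μ = 347; H1: μ < 347 (one-sample t-test, left-tailed).
t = (x̄ − μ₀)/(s/√n) = (324 − 347)/(46.7/√35) = -2.91
df = n − 1 = 34
p-value = P(T ≤ -2.91) ≈ 0.0031
Since p ≈ 0.0031 < α = 0.02, reject H0; the data support H1.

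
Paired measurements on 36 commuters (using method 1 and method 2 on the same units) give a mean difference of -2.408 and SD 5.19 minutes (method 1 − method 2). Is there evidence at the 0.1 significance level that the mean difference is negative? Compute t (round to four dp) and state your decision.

H0: μ_d = 0; H1: μ_d < 0 (paired t-test on the differences, left-tailed).
t = d̄/(s_d/√n) = -2.408/(5.19/√36) = -2.7838
df = n − 1 = 35
p-value = P(T ≤ -2.7838) ≈ 0.004
Since p ≈ 0.004 < α = 0.1, reject H0; the evidence is statistically significant.

t = -2.7838; reject H0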